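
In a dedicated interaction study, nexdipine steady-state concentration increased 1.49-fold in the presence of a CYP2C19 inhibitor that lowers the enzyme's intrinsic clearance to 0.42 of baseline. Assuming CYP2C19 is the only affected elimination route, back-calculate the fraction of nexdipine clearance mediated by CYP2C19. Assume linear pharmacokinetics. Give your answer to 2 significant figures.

0.57

Write x for the fraction cleared via CYP2C19. The observed steady-state concentration change means clearance fell to 1/1.49 = 0.6711 of baseline.
Setting x·0.42 + (1 − x) = 0.6711 and solving: x = (0.6711 − 1)/(0.42 − 1) = 0.57.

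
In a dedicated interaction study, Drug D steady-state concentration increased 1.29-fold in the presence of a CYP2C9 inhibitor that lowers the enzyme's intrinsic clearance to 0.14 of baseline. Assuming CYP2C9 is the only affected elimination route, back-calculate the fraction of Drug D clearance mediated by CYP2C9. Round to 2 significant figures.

CL'/CL = 1 / 1.29 = 0.7752
0.14·fm + (1 − fm) = 0.7752
fm = (0.7752 − 1) / (0.14 − 1) = 0.26

0.26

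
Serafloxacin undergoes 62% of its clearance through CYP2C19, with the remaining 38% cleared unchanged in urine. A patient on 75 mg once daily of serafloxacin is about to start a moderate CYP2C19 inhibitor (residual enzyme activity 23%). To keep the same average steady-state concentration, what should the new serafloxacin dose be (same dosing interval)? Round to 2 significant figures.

The CYP2C19 pathway (62% of clearance) is reduced to 0.23× activity: 0.62 × 0.23 = 0.1426.
Non-CYP routes (38%) are unchanged.
Relative clearance = 0.1426 + 0.38 = 0.5226.
Css,avg = (dose rate)/CL, so holding Css fixed requires dose ∝ CL: 75 × 0.5226 = 39 mg.

39 mg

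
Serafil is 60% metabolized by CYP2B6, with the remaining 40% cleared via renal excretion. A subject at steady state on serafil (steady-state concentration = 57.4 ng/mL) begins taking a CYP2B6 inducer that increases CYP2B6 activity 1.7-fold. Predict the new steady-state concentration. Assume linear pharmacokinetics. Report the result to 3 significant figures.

40.4 ng/mL

The CYP2B6 pathway (60% of clearance) rises to 1.7× activity: 0.6 × 1.7 = 1.02.
Non-CYP routes (40%) are unchanged.
Relative clearance = 1.02 + 0.4 = 1.42.
New steady-state concentration = baseline ÷ relative clearance = 57.4 / 1.42 = 40.4 ng/mL.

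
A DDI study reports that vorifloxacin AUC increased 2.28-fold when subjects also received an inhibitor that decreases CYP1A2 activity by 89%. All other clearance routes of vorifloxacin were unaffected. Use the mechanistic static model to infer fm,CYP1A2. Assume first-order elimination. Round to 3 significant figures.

CL'/CL = 1 / 2.28 = 0.4386
0.11·fm + (1 − fm) = 0.4386
fm = (0.4386 − 1) / (0.11 − 1) = 0.631

0.631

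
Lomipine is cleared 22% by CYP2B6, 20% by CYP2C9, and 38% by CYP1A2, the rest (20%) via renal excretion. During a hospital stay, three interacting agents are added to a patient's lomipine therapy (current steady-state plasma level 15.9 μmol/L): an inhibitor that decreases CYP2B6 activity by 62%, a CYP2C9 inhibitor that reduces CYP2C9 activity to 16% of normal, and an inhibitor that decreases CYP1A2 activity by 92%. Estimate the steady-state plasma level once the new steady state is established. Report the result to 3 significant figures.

46.0 μmol/L

The CYP2B6 pathway (22% of clearance) drops to 0.38× activity: 0.22 × 0.38 = 0.0836.
The CYP2C9 pathway (20% of clearance) falls to 0.16× activity: 0.2 × 0.16 = 0.032.
The CYP1A2 pathway (38% of clearance) is reduced to 0.08× activity: 0.38 × 0.08 = 0.0304.
The remaining 20% of clearance is unaffected.
Relative clearance = 0.0836 + 0.032 + 0.0304 + 0.2 = 0.346.
New steady-state plasma level = 15.9 / 0.346 = 46.0 μmol/L (concentration scales inversely with clearance).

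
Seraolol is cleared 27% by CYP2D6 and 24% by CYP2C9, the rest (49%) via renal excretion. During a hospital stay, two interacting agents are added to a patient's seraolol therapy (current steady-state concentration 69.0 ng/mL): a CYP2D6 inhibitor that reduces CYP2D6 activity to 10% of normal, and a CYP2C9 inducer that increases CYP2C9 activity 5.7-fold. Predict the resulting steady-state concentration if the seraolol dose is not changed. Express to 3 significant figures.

36.6 ng/mL

The CYP2D6 pathway (27% of clearance) is reduced to 0.1× activity: 0.27 × 0.1 = 0.027.
The CYP2C9 pathway (24% of clearance) rises to 5.7× activity: 0.24 × 5.7 = 1.368.
Non-CYP routes (49%) are unchanged.
CL_new/CL_old = 0.027 + 1.368 + 0.49 = 1.885.
New steady-state concentration = 69.0 / 1.885 = 36.6 ng/mL (concentration scales inversely with clearance).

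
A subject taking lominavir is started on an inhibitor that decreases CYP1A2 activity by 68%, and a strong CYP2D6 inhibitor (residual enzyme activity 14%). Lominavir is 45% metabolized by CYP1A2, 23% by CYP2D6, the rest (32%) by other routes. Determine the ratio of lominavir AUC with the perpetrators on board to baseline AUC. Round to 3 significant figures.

2.02

The CYP1A2 pathway (45% of clearance) is reduced to 0.32× activity: 0.45 × 0.32 = 0.144.
The CYP2D6 pathway (23% of clearance) falls to 0.14× activity: 0.23 × 0.14 = 0.0322.
The remaining 32% of clearance is unaffected.
Relative clearance = 0.144 + 0.0322 + 0.32 = 0.4962.
AUC ∝ 1/CL: fold-change = 1 / 0.4962 = 2.02.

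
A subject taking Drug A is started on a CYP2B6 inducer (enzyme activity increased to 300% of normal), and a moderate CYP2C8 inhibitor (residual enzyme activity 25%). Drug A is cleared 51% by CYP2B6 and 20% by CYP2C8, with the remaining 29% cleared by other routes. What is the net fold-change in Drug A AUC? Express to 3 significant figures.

0.535

The CYP2B6 pathway (51% of clearance) increases to 3× activity: 0.51 × 3 = 1.53.
The CYP2C8 pathway (20% of clearance) falls to 0.25× activity: 0.2 × 0.25 = 0.05.
Non-CYP routes (29%) are unchanged.
Relative clearance = 1.53 + 0.05 + 0.29 = 1.87.
Because AUC varies inversely with clearance, the combined effect is 1 / 1.87 = 0.535.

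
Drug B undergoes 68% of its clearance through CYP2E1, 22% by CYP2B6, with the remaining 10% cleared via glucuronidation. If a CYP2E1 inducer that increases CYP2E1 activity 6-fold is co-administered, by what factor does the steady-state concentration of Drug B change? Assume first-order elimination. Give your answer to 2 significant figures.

CYP2E1: 0.68 × 6 = 4.08
CYP2B6: 0.22 (unchanged)
Other: 0.1 (unchanged)
Relative clearance = 4.08 + 0.22 + 0.1 = 4.4.
Steady-state concentration is inversely proportional to clearance, so the fold-change is 1 / 4.4 = 0.23.

0.23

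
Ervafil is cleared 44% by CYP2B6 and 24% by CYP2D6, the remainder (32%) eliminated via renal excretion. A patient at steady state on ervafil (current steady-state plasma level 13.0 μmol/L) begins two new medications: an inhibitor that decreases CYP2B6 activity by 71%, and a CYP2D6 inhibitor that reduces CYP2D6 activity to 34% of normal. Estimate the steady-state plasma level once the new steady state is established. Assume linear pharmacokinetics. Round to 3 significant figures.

The CYP2B6 pathway (44% of clearance) drops to 0.29× activity: 0.44 × 0.29 = 0.1276.
The CYP2D6 pathway (24% of clearance) is reduced to 0.34× activity: 0.24 × 0.34 = 0.0816.
The remaining 32% of clearance is unaffected.
New clearance relative to baseline: 0.1276 + 0.0816 + 0.32 = 0.5292.
Steady-state plasma level ∝ 1/CL: new value = 13.0 / 0.5292 = 24.6 μmol/L.

24.6 μmol/L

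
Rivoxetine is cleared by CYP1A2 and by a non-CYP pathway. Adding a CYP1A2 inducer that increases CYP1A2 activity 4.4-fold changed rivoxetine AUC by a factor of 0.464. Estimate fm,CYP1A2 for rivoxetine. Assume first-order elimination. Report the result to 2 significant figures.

0.34

Write x for the fraction cleared via CYP1A2. The observed AUC change means clearance rose to 1/0.464 = 2.155 of baseline.
Only the CYP1A2 route changed, so 2.155 = x·4.4 + (1 − x), giving x = 0.34.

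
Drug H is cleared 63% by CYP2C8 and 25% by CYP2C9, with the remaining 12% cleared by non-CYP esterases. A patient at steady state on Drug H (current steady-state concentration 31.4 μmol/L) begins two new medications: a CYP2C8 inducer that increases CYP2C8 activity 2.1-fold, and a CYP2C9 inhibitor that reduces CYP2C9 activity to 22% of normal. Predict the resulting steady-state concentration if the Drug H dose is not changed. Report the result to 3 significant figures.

The CYP2C8 pathway (63% of clearance) is boosted to 2.1× activity: 0.63 × 2.1 = 1.323.
The CYP2C9 pathway (25% of clearance) is reduced to 0.22× activity: 0.25 × 0.22 = 0.055.
The remaining 12% of clearance is unaffected.
CL_new/CL_old = 1.323 + 0.055 + 0.12 = 1.498.
Dividing the baseline by the relative clearance: 31.4 / 1.498 = 21.0 μmol/L.

21.0 μmol/L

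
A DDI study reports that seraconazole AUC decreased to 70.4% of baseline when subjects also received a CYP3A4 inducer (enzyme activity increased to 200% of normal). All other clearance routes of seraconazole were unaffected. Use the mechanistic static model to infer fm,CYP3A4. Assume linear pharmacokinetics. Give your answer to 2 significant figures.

CL'/CL = 1 / 0.704 = 1.42
2·fm + (1 − fm) = 1.42
fm = (1.42 − 1) / (2 − 1) = 0.42

0.42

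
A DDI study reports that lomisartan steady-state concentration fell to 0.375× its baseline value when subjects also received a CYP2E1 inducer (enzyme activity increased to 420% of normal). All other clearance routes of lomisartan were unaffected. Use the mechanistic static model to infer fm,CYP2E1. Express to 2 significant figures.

0.52

Let fm be the CYP2E1 fraction. New clearance relative to baseline = fm × 4.2 + (1 − fm).
Steady-state concentration ratio = 1 / (new CL fraction), so new CL fraction = 1 / 0.375 = 2.667.
fm × 4.2 + 1 − fm = 2.667  ⇒  fm × (4.2 − 1) = 1.667  ⇒  fm = 0.52.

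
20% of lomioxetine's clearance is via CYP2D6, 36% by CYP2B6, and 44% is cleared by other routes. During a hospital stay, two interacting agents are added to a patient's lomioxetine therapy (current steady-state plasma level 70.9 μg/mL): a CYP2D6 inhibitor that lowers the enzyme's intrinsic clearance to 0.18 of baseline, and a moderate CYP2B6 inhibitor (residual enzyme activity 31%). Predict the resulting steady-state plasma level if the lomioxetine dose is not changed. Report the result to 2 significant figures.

The CYP2D6 pathway (20% of clearance) is reduced to 0.18× activity: 0.2 × 0.18 = 0.036.
The CYP2B6 pathway (36% of clearance) falls to 0.31× activity: 0.36 × 0.31 = 0.1116.
Non-CYP routes (44%) are unchanged.
Relative clearance = 0.036 + 0.1116 + 0.44 = 0.5876.
Dividing the baseline by the relative clearance: 70.9 / 0.5876 = 1.2 × 10² μg/mL.

1.2 × 10² μg/mL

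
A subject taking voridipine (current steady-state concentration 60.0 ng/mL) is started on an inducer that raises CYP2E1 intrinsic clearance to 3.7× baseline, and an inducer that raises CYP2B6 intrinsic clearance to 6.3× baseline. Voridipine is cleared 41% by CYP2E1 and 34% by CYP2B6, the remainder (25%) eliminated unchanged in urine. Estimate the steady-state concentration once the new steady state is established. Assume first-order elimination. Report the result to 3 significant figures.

CYP2E1: 0.41 × 3.7 = 1.517
CYP2B6: 0.34 × 6.3 = 2.142
Other: 0.25 (unchanged)
Relative clearance = 1.517 + 2.142 + 0.25 = 3.909.
New steady-state concentration = 60.0 / 3.909 = 15.3 ng/mL (concentration scales inversely with clearance).

15.3 ng/mL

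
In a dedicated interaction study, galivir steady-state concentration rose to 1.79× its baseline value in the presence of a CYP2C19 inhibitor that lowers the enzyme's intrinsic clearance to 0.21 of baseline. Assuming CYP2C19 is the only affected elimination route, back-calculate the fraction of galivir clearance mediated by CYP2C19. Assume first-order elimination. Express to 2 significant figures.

CL'/CL = 1 / 1.79 = 0.5587
0.21·fm + (1 − fm) = 0.5587
fm = (0.5587 − 1) / (0.21 − 1) = 0.56

0.56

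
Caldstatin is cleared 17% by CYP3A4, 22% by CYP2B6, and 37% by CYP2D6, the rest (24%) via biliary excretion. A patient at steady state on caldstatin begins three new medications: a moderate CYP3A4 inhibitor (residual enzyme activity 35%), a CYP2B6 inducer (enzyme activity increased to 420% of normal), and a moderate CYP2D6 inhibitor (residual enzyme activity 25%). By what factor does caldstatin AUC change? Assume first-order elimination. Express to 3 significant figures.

CYP3A4: 0.17 × 0.35 = 0.0595
CYP2B6: 0.22 × 4.2 = 0.924
CYP2D6: 0.37 × 0.25 = 0.0925
Other: 0.24 (unchanged)
Relative clearance = 0.0595 + 0.924 + 0.0925 + 0.24 = 1.316.
AUC ∝ 1/CL: fold-change = 1 / 1.316 = 0.760.

0.760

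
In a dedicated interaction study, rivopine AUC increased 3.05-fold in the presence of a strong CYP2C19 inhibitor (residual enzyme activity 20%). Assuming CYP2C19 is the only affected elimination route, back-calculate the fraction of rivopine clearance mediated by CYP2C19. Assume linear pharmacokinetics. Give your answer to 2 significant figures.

0.84

Let x = fm,CYP2C19. Because AUC ∝ 1/CL, relative clearance fell to 1/3.05 = 0.3279.
Only the CYP2C19 route changed, so 0.3279 = x·0.2 + (1 − x), giving x = 0.84.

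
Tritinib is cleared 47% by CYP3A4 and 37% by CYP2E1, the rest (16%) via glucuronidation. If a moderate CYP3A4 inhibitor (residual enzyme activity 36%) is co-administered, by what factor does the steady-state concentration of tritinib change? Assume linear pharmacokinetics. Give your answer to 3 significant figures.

The CYP3A4 pathway (47% of clearance) drops to 0.36× activity: 0.47 × 0.36 = 0.1692.
CYP2E1 (37%) and the residual 16% are unaffected.
New clearance relative to baseline: 0.1692 + 0.37 + 0.16 = 0.6992.
Since steady-state concentration ∝ 1/CL, the ratio is 1 / 0.6992 = 1.43.

1.43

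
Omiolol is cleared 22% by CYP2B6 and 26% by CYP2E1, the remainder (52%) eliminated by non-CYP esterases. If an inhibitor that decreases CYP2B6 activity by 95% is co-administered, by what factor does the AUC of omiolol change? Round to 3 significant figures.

1.26

The CYP2B6 pathway (22% of clearance) is reduced to 0.05× activity: 0.22 × 0.05 = 0.011.
CYP2E1 (26%) and the residual 52% are unaffected.
New clearance relative to baseline: 0.011 + 0.26 + 0.52 = 0.791.
Since AUC ∝ 1/CL, the ratio is 1 / 0.791 = 1.26.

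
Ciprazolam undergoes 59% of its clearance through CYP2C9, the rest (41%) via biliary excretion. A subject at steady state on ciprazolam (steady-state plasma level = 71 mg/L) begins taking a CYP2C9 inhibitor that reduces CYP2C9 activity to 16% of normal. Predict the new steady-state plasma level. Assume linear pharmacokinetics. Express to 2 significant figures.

1.4 × 10² mg/L

CYP2C9: 0.59 × 0.16 = 0.0944
Other: 0.41 (unchanged)
New clearance relative to baseline: 0.0944 + 0.41 = 0.5044.
Steady-state plasma level ∝ 1/CL, so new value = 71 / 0.5044 = 1.4 × 10² mg/L.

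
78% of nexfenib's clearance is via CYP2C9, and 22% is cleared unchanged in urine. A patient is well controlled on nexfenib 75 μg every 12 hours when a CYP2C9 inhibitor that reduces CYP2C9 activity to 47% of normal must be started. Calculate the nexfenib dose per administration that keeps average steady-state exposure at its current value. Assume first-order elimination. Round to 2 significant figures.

The CYP2C9 pathway (78% of clearance) drops to 0.47× activity: 0.78 × 0.47 = 0.3666.
Non-CYP routes (22%) are unchanged.
Relative clearance = 0.3666 + 0.22 = 0.5866.
Css,avg = (dose rate)/CL, so holding Css fixed requires dose ∝ CL: 75 × 0.5866 = 44 μg.

44 μg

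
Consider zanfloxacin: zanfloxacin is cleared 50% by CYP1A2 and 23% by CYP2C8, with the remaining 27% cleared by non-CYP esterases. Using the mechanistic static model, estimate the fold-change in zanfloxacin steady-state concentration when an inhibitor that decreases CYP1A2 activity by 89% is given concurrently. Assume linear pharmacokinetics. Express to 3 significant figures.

The CYP1A2 pathway (50% of clearance) drops to 0.11× activity: 0.5 × 0.11 = 0.055.
CYP2C8 (23%) and the residual 27% are unaffected.
New clearance relative to baseline: 0.055 + 0.23 + 0.27 = 0.555.
Steady-state concentration is inversely proportional to clearance, so the fold-change is 1 / 0.555 = 1.80.

1.80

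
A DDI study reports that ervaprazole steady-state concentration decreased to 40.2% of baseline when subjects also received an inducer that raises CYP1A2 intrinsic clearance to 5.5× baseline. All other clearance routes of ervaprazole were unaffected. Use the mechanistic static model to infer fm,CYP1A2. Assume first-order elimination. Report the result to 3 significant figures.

Call the CYP1A2 fraction fm. After the interaction, CL_new/CL_old = fm × 5.5 + (1 − fm).
Steady-state concentration ratio = 1 / (new CL fraction), so new CL fraction = 1 / 0.402 = 2.488.
fm × 5.5 + 1 − fm = 2.488  ⇒  fm × (5.5 − 1) = 1.488  ⇒  fm = 0.331.

0.331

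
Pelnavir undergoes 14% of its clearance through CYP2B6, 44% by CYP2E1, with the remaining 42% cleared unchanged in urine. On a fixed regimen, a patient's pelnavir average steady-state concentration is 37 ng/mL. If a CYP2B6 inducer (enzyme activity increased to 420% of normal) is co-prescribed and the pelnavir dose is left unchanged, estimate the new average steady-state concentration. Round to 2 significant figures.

The CYP2B6 pathway (14% of clearance) increases to 4.2× activity: 0.14 × 4.2 = 0.588.
CYP2E1 (44%) and the residual 42% are unaffected.
CL_new/CL_old = 0.588 + 0.44 + 0.42 = 1.448.
New average steady-state concentration = baseline ÷ relative clearance = 37 / 1.448 = 26 ng/mL.

26 ng/mL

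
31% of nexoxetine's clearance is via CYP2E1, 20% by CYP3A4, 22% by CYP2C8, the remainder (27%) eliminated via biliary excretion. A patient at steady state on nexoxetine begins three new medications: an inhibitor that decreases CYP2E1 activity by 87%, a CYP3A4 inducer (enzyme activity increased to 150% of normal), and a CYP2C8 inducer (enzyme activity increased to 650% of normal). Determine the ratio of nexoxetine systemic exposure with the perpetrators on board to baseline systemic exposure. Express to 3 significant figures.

The CYP2E1 pathway (31% of clearance) drops to 0.13× activity: 0.31 × 0.13 = 0.0403.
The CYP3A4 pathway (20% of clearance) is boosted to 1.5× activity: 0.2 × 1.5 = 0.3.
The CYP2C8 pathway (22% of clearance) rises to 6.5× activity: 0.22 × 6.5 = 1.43.
Non-CYP routes (27%) are unchanged.
New clearance relative to baseline: 0.0403 + 0.3 + 1.43 + 0.27 = 2.0403.
Systemic exposure ∝ 1/CL: fold-change = 1 / 2.0403 = 0.490.

0.490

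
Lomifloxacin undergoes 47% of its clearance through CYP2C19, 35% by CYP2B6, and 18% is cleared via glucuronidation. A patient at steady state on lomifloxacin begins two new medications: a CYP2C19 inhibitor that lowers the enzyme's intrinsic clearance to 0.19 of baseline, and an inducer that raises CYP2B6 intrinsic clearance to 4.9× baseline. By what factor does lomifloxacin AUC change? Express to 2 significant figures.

CYP2C19: 0.47 × 0.19 = 0.0893
CYP2B6: 0.35 × 4.9 = 1.715
Other: 0.18 (unchanged)
New clearance relative to baseline: 0.0893 + 1.715 + 0.18 = 1.9843.
AUC ∝ 1/CL: fold-change = 1 / 1.9843 = 0.50.

0.50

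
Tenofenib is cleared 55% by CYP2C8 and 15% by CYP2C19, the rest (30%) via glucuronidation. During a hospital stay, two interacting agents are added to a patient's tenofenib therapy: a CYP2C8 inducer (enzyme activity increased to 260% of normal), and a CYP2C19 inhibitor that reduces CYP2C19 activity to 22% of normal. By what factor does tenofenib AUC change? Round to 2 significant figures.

0.57

The CYP2C8 pathway (55% of clearance) rises to 2.6× activity: 0.55 × 2.6 = 1.43.
The CYP2C19 pathway (15% of clearance) drops to 0.22× activity: 0.15 × 0.22 = 0.033.
Non-CYP routes (30%) are unchanged.
New clearance relative to baseline: 1.43 + 0.033 + 0.3 = 1.763.
Net AUC ratio = 1 / 1.763 = 0.57.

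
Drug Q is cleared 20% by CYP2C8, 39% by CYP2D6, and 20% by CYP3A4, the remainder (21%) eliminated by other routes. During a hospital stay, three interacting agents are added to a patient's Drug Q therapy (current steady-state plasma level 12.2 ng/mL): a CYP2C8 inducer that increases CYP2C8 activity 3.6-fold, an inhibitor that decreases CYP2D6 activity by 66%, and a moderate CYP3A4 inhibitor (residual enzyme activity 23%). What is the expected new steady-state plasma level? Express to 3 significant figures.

11.0 ng/mL

CYP2C8: 0.2 × 3.6 = 0.72
CYP2D6: 0.39 × 0.34 = 0.1326
CYP3A4: 0.2 × 0.23 = 0.046
Other: 0.21 (unchanged)
New clearance relative to baseline: 0.72 + 0.1326 + 0.046 + 0.21 = 1.1086.
Dividing the baseline by the relative clearance: 12.2 / 1.1086 = 11.0 ng/mL.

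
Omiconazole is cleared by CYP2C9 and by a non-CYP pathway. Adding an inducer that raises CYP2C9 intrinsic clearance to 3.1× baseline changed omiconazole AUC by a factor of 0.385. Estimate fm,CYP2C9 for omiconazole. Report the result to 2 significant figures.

0.76

Call the CYP2C9 fraction fm. After the interaction, CL_new/CL_old = fm × 3.1 + (1 − fm).
AUC ratio = 1 / (new CL fraction), so new CL fraction = 1 / 0.385 = 2.597.
fm × 3.1 + 1 − fm = 2.597  ⇒  fm × (3.1 − 1) = 1.597  ⇒  fm = 0.76.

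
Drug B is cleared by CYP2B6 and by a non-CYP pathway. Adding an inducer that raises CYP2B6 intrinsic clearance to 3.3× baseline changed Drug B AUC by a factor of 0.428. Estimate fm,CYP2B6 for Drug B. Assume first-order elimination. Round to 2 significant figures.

0.58

CL'/CL = 1 / 0.428 = 2.336
3.3·fm + (1 − fm) = 2.336
fm = (2.336 − 1) / (3.3 − 1) = 0.58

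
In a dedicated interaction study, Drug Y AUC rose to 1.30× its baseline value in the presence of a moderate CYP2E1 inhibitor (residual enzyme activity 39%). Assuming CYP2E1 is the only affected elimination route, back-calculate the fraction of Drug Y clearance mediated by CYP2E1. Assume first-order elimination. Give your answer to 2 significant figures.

Call the CYP2E1 fraction fm. After the interaction, CL_new/CL_old = fm × 0.39 + (1 − fm).
AUC ratio = 1 / (new CL fraction), so new CL fraction = 1 / 1.30 = 0.7692.
fm × 0.39 + 1 − fm = 0.7692  ⇒  fm × (0.39 − 1) = −0.2308  ⇒  fm = 0.38.

0.38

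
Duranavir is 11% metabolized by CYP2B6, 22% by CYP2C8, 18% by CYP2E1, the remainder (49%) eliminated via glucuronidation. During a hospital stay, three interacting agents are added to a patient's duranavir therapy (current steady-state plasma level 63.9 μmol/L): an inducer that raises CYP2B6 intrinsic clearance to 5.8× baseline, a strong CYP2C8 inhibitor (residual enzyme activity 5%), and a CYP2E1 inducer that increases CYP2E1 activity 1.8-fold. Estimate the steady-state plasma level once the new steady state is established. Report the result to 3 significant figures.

43.7 μmol/L

The CYP2B6 pathway (11% of clearance) increases to 5.8× activity: 0.11 × 5.8 = 0.638.
The CYP2C8 pathway (22% of clearance) drops to 0.05× activity: 0.22 × 0.05 = 0.011.
The CYP2E1 pathway (18% of clearance) rises to 1.8× activity: 0.18 × 1.8 = 0.324.
The remaining 49% of clearance is unaffected.
New clearance relative to baseline: 0.638 + 0.011 + 0.324 + 0.49 = 1.463.
New steady-state plasma level = 63.9 / 1.463 = 43.7 μmol/L (concentration scales inversely with clearance).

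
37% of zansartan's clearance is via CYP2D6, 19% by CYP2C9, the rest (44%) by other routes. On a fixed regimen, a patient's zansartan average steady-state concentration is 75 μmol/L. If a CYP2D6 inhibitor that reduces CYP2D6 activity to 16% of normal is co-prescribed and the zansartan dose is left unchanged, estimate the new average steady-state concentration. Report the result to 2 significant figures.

The CYP2D6 pathway (37% of clearance) is reduced to 0.16× activity: 0.37 × 0.16 = 0.0592.
CYP2C9 (19%) and the residual 44% are unaffected.
CL_new/CL_old = 0.0592 + 0.19 + 0.44 = 0.6892.
New average steady-state concentration = baseline ÷ relative clearance = 75 / 0.6892 = 1.1 × 10² μmol/L.

1.1 × 10² μmol/L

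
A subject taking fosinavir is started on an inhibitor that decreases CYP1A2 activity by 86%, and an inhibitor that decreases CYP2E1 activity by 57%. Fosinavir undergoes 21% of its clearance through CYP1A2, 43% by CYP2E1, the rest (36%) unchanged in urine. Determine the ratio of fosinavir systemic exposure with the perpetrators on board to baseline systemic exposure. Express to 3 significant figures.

1.74

The CYP1A2 pathway (21% of clearance) drops to 0.14× activity: 0.21 × 0.14 = 0.0294.
The CYP2E1 pathway (43% of clearance) is reduced to 0.43× activity: 0.43 × 0.43 = 0.1849.
The remaining 36% of clearance is unaffected.
Relative clearance = 0.0294 + 0.1849 + 0.36 = 0.5743.
Net systemic exposure ratio = 1 / 0.5743 = 1.74.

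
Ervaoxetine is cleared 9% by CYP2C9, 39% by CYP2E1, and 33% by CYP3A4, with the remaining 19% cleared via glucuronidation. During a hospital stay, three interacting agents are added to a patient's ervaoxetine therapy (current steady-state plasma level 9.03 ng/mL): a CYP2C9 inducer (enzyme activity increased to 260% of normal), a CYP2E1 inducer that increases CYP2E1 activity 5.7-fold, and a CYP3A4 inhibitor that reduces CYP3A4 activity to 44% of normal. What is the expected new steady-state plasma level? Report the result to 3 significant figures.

CYP2C9: 0.09 × 2.6 = 0.234
CYP2E1: 0.39 × 5.7 = 2.223
CYP3A4: 0.33 × 0.44 = 0.1452
Other: 0.19 (unchanged)
New clearance relative to baseline: 0.234 + 2.223 + 0.1452 + 0.19 = 2.7922.
New steady-state plasma level = 9.03 / 2.7922 = 3.23 ng/mL (concentration scales inversely with clearance).

3.23 ng/mL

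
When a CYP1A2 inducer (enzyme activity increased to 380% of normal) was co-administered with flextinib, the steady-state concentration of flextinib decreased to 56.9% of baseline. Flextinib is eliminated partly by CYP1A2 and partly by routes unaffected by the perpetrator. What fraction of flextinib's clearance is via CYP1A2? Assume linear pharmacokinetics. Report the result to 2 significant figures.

0.27

CL'/CL = 1 / 0.569 = 1.757
3.8·fm + (1 − fm) = 1.757
fm = (1.757 − 1) / (3.8 − 1) = 0.27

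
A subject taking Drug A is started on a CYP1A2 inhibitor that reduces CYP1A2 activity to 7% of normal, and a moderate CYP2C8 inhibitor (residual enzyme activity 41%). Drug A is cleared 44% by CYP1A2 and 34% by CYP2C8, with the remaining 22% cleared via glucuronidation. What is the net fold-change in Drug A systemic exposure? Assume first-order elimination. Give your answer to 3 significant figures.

2.56

The CYP1A2 pathway (44% of clearance) is reduced to 0.07× activity: 0.44 × 0.07 = 0.0308.
The CYP2C8 pathway (34% of clearance) falls to 0.41× activity: 0.34 × 0.41 = 0.1394.
Non-CYP routes (22%) are unchanged.
Relative clearance = 0.0308 + 0.1394 + 0.22 = 0.3902.
Systemic exposure ∝ 1/CL: fold-change = 1 / 0.3902 = 2.56.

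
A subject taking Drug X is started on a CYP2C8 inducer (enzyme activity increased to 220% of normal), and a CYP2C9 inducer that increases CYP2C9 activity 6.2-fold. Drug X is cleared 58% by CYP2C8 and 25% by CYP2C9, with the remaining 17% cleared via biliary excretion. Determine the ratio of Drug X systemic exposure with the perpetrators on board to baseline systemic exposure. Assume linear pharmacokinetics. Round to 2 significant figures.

0.33

CYP2C8: 0.58 × 2.2 = 1.276
CYP2C9: 0.25 × 6.2 = 1.55
Other: 0.17 (unchanged)
New clearance relative to baseline: 1.276 + 1.55 + 0.17 = 2.996.
Because systemic exposure varies inversely with clearance, the combined effect is 1 / 2.996 = 0.33.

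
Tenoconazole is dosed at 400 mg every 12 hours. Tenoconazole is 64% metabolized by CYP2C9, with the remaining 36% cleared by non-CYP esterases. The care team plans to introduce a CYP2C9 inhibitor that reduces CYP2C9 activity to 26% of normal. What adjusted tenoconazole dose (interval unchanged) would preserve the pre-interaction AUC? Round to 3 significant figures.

211 mg

CYP2C9: 0.64 × 0.26 = 0.1664
Other: 0.36 (unchanged)
Relative clearance = 0.1664 + 0.36 = 0.5264.
Exposure is unchanged when dose changes in proportion to clearance. New dose = 400 mg × 0.5264 = 211 mg.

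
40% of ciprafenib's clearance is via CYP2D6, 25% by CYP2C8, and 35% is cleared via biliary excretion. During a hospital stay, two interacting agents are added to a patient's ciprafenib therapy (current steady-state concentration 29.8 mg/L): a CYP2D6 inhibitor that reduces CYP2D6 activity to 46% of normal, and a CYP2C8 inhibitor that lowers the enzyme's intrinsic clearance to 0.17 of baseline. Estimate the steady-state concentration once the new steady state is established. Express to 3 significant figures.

51.7 mg/L

CYP2D6: 0.4 × 0.46 = 0.184
CYP2C8: 0.25 × 0.17 = 0.0425
Other: 0.35 (unchanged)
New clearance relative to baseline: 0.184 + 0.0425 + 0.35 = 0.5765.
Steady-state concentration ∝ 1/CL: new value = 29.8 / 0.5765 = 51.7 mg/L.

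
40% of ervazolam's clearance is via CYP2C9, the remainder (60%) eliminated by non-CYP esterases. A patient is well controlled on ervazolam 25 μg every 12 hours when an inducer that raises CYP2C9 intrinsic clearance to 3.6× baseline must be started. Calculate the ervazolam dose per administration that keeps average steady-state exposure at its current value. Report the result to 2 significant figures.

51 μg

The CYP2C9 pathway (40% of clearance) rises to 3.6× activity: 0.4 × 3.6 = 1.44.
The remaining 60% of clearance is unaffected.
CL_new/CL_old = 1.44 + 0.6 = 2.04.
Exposure is unchanged when dose changes in proportion to clearance. New dose = 25 μg × 2.04 = 51 μg.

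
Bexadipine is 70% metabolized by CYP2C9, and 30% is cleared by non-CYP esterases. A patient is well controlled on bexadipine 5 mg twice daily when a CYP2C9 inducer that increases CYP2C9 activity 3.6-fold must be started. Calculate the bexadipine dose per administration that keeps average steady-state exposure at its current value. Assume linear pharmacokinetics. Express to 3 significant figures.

The CYP2C9 pathway (70% of clearance) is boosted to 3.6× activity: 0.7 × 3.6 = 2.52.
The remaining 30% of clearance is unaffected.
New clearance relative to baseline: 2.52 + 0.3 = 2.82.
Css,avg = (dose rate)/CL, so holding Css fixed requires dose ∝ CL: 5 × 2.82 = 14.1 mg.

14.1 mg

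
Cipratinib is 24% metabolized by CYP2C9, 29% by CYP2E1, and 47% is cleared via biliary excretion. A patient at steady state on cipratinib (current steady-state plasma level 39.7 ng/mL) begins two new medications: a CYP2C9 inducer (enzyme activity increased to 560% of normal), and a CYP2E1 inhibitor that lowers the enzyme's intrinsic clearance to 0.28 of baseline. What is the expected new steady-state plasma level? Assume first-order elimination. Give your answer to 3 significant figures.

20.9 ng/mL

The CYP2C9 pathway (24% of clearance) rises to 5.6× activity: 0.24 × 5.6 = 1.344.
The CYP2E1 pathway (29% of clearance) falls to 0.28× activity: 0.29 × 0.28 = 0.0812.
Non-CYP routes (47%) are unchanged.
CL_new/CL_old = 1.344 + 0.0812 + 0.47 = 1.8952.
Steady-state plasma level ∝ 1/CL: new value = 39.7 / 1.8952 = 20.9 ng/mL.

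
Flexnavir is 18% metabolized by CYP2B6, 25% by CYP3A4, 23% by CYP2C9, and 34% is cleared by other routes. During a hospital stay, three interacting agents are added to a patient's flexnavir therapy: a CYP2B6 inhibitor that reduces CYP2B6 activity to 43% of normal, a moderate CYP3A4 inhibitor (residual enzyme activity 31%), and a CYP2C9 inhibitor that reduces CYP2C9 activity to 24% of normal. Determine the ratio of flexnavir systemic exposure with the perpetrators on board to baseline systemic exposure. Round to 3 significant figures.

CYP2B6: 0.18 × 0.43 = 0.0774
CYP3A4: 0.25 × 0.31 = 0.0775
CYP2C9: 0.23 × 0.24 = 0.0552
Other: 0.34 (unchanged)
CL_new/CL_old = 0.0774 + 0.0775 + 0.0552 + 0.34 = 0.5501.
Systemic exposure ∝ 1/CL: fold-change = 1 / 0.5501 = 1.82.

1.82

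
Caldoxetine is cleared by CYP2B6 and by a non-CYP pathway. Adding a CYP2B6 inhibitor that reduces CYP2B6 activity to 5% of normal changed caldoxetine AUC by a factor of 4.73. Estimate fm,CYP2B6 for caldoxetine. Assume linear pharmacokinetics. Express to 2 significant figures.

Let fm be the CYP2B6 fraction. New clearance relative to baseline = fm × 0.05 + (1 − fm).
AUC ratio = 1 / (new CL fraction), so new CL fraction = 1 / 4.73 = 0.2114.
fm × 0.05 + 1 − fm = 0.2114  ⇒  fm × (0.05 − 1) = −0.7886  ⇒  fm = 0.83.

0.83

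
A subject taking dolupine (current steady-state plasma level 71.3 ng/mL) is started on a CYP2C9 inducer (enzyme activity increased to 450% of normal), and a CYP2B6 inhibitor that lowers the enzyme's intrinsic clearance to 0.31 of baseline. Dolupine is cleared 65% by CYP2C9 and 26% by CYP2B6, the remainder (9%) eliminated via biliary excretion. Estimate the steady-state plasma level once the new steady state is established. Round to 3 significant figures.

23.0 ng/mL

The CYP2C9 pathway (65% of clearance) rises to 4.5× activity: 0.65 × 4.5 = 2.925.
The CYP2B6 pathway (26% of clearance) is reduced to 0.31× activity: 0.26 × 0.31 = 0.0806.
The remaining 9% of clearance is unaffected.
Relative clearance = 2.925 + 0.0806 + 0.09 = 3.0956.
Dividing the baseline by the relative clearance: 71.3 / 3.0956 = 23.0 ng/mL.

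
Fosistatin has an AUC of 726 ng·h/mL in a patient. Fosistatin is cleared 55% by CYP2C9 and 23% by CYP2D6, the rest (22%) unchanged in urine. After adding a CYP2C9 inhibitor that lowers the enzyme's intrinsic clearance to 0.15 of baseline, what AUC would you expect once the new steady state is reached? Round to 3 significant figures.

The CYP2C9 pathway (55% of clearance) falls to 0.15× activity: 0.55 × 0.15 = 0.0825.
CYP2D6 (23%) and the residual 22% are unaffected.
New clearance relative to baseline: 0.0825 + 0.23 + 0.22 = 0.5325.
New AUC = baseline ÷ relative clearance = 726 / 0.5325 = 1.36 × 10³ ng·h/mL.

1.36 × 10³ ng·h/mL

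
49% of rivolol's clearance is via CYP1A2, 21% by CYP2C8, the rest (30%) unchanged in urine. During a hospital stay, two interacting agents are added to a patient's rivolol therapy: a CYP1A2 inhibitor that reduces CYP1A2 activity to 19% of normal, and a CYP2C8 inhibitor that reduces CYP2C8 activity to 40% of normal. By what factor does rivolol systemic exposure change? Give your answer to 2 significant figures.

2.1

The CYP1A2 pathway (49% of clearance) is reduced to 0.19× activity: 0.49 × 0.19 = 0.0931.
The CYP2C8 pathway (21% of clearance) falls to 0.4× activity: 0.21 × 0.4 = 0.084.
The remaining 30% of clearance is unaffected.
Relative clearance = 0.0931 + 0.084 + 0.3 = 0.4771.
Systemic exposure ∝ 1/CL: fold-change = 1 / 0.4771 = 2.1.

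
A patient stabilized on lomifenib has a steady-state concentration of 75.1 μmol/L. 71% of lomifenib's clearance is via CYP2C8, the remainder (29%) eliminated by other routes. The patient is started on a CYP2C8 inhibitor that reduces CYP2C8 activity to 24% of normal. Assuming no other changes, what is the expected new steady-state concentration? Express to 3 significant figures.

163 μmol/L

CYP2C8: 0.71 × 0.24 = 0.1704
Other: 0.29 (unchanged)
CL_new/CL_old = 0.1704 + 0.29 = 0.4604.
With dosing unchanged, steady-state concentration scales as 1/CL: 75.1 / 0.4604 = 163 μmol/L.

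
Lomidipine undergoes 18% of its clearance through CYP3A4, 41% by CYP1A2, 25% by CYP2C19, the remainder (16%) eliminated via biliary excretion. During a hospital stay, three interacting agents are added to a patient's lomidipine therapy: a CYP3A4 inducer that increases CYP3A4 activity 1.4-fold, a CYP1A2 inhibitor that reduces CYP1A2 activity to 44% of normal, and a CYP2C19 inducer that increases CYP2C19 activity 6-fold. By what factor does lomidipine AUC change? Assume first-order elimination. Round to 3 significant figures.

0.478

CYP3A4: 0.18 × 1.4 = 0.252
CYP1A2: 0.41 × 0.44 = 0.1804
CYP2C19: 0.25 × 6 = 1.5
Other: 0.16 (unchanged)
Relative clearance = 0.252 + 0.1804 + 1.5 + 0.16 = 2.0924.
AUC ∝ 1/CL: fold-change = 1 / 2.0924 = 0.478.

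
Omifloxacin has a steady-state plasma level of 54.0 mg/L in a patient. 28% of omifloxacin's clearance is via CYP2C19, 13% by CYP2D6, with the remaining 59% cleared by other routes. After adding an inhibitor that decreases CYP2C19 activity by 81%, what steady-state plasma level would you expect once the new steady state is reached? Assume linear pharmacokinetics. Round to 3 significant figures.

The CYP2C19 pathway (28% of clearance) drops to 0.19× activity: 0.28 × 0.19 = 0.0532.
CYP2D6 (13%) and the residual 59% are unaffected.
New clearance relative to baseline: 0.0532 + 0.13 + 0.59 = 0.7732.
New steady-state plasma level = baseline ÷ relative clearance = 54.0 / 0.7732 = 69.8 mg/L.

69.8 mg/L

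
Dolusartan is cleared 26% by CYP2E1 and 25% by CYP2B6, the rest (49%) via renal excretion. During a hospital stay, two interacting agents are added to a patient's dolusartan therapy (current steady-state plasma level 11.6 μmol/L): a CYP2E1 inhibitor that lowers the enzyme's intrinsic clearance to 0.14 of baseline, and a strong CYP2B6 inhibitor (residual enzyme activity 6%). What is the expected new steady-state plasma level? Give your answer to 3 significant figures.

The CYP2E1 pathway (26% of clearance) drops to 0.14× activity: 0.26 × 0.14 = 0.0364.
The CYP2B6 pathway (25% of clearance) is reduced to 0.06× activity: 0.25 × 0.06 = 0.015.
The remaining 49% of clearance is unaffected.
New clearance relative to baseline: 0.0364 + 0.015 + 0.49 = 0.5414.
Dividing the baseline by the relative clearance: 11.6 / 0.5414 = 21.4 μmol/L.

21.4 μmol/L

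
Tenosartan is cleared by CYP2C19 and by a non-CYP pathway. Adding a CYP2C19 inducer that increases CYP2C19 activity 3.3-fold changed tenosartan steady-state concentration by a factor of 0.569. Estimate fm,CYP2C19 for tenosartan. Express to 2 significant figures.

CL'/CL = 1 / 0.569 = 1.757
3.3·fm + (1 − fm) = 1.757
fm = (1.757 − 1) / (3.3 − 1) = 0.33

0.33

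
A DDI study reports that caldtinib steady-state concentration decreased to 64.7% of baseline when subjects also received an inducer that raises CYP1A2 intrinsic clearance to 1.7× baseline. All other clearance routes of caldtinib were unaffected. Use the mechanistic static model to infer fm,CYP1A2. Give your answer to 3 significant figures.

CL'/CL = 1 / 0.647 = 1.546
1.7·fm + (1 − fm) = 1.546
fm = (1.546 − 1) / (1.7 − 1) = 0.779

0.779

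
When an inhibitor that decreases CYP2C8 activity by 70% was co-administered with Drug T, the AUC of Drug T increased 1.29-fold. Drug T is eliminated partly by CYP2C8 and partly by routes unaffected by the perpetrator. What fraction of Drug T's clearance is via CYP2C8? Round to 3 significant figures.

Write x for the fraction cleared via CYP2C8. The observed AUC change means clearance fell to 1/1.29 = 0.7752 of baseline.
Setting x·0.3 + (1 − x) = 0.7752 and solving: x = (0.7752 − 1)/(0.3 − 1) = 0.321.

0.321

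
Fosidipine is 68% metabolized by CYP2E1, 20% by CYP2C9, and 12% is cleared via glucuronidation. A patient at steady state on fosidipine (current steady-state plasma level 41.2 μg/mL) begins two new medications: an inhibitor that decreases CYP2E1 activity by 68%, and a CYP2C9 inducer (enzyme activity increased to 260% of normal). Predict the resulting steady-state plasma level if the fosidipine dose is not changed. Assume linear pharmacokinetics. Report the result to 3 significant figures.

The CYP2E1 pathway (68% of clearance) drops to 0.32× activity: 0.68 × 0.32 = 0.2176.
The CYP2C9 pathway (20% of clearance) is boosted to 2.6× activity: 0.2 × 2.6 = 0.52.
Non-CYP routes (12%) are unchanged.
CL_new/CL_old = 0.2176 + 0.52 + 0.12 = 0.8576.
Steady-state plasma level ∝ 1/CL: new value = 41.2 / 0.8576 = 48.0 μg/mL.

48.0 μg/mL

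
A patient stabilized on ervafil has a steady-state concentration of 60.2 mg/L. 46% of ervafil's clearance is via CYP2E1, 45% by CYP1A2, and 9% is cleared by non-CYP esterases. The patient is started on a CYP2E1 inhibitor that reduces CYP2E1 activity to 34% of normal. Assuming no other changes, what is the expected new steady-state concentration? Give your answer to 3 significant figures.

The CYP2E1 pathway (46% of clearance) drops to 0.34× activity: 0.46 × 0.34 = 0.1564.
CYP1A2 (45%) and the residual 9% are unaffected.
Relative clearance = 0.1564 + 0.45 + 0.09 = 0.6964.
With dosing unchanged, steady-state concentration scales as 1/CL: 60.2 / 0.6964 = 86.4 mg/L.

86.4 mg/L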